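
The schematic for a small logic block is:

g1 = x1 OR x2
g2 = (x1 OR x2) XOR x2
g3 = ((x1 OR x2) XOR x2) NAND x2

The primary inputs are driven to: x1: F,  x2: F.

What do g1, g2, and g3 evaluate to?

g1 = F, g2 = F, g3 = T

g1 = F OR F = F
g2 = (F OR F) XOR F = F
g3 = ((F OR F) XOR F) NAND F = T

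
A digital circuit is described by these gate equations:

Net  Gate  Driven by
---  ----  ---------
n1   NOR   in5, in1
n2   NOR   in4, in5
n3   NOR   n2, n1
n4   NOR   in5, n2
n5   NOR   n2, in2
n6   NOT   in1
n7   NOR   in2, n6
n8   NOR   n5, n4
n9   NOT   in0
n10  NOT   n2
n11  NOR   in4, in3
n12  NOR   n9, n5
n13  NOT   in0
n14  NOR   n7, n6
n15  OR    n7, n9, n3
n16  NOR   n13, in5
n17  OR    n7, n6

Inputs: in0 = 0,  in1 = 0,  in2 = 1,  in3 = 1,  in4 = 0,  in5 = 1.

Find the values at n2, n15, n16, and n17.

n1 = in5 NOR in1 = 1 NOR 0 = 0
n2 = in4 NOR in5 = 0 NOR 1 = 0
n3 = n2 NOR n1 = 0 NOR 0 = 1
n6 = NOT in1 = NOT 0 = 1
n7 = in2 NOR n6 = 1 NOR 1 = 0
n9 = NOT in0 = NOT 0 = 1
n13 = NOT in0 = NOT 0 = 1
n15 = n7 OR n9 OR n3 = 0 OR 1 OR 1 = 1
n16 = n13 NOR in5 = 1 NOR 1 = 0
n17 = n7 OR n6 = 0 OR 1 = 1

n2 = 0  n15 = 1  n16 = 0  n17 = 1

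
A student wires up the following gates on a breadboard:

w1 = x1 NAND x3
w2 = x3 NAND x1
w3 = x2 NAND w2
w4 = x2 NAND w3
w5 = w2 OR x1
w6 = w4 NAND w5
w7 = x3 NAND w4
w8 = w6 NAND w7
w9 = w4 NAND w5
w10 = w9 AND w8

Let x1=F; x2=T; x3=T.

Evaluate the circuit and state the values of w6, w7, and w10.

w6 = F, w7 = F, w10 = F

w2 = x3 NAND x1 = T NAND F = T
w3 = x2 NAND w2 = T NAND T = F
w4 = x2 NAND w3 = T NAND F = T
w5 = w2 OR x1 = T OR F = T
w6 = w4 NAND w5 = T NAND T = F
w7 = x3 NAND w4 = T NAND T = F
w8 = w6 NAND w7 = F NAND F = T
w9 = w4 NAND w5 = T NAND T = F
w10 = w9 AND w8 = F AND T = F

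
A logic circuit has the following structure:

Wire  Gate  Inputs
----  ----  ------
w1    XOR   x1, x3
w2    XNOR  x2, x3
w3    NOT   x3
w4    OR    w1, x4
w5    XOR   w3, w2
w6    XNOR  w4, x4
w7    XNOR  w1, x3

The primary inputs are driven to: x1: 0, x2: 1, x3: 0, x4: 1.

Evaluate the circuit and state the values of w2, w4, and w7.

w2 = 0; w4 = 1; w7 = 1

w1 = x1 XOR x3 = 0 XOR 0 = 0
w2 = x2 XNOR x3 = 1 XNOR 0 = 0
w4 = w1 OR x4 = 0 OR 1 = 1
w7 = w1 XNOR x3 = 0 XNOR 0 = 1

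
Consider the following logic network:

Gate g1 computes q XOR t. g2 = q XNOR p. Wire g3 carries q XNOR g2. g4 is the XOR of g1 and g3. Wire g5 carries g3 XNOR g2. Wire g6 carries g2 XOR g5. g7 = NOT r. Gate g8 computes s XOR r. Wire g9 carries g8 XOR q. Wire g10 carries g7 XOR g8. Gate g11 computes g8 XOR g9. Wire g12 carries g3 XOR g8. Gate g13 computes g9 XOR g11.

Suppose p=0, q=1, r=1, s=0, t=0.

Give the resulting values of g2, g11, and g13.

g2 = 0; g11 = 1; g13 = 1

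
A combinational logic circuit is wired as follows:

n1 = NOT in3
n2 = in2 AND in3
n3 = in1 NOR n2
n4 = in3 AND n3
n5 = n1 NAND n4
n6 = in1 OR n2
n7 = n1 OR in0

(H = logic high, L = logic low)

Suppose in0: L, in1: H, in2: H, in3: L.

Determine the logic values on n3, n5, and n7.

n1 = NOT in3 = NOT L = H
n2 = in2 AND in3 = H AND L = L
n3 = in1 NOR n2 = H NOR L = L
n4 = in3 AND n3 = L AND L = L
n5 = n1 NAND n4 = H NAND L = H
n7 = n1 OR in0 = H OR L = H

n3 = L; n5 = H; n7 = H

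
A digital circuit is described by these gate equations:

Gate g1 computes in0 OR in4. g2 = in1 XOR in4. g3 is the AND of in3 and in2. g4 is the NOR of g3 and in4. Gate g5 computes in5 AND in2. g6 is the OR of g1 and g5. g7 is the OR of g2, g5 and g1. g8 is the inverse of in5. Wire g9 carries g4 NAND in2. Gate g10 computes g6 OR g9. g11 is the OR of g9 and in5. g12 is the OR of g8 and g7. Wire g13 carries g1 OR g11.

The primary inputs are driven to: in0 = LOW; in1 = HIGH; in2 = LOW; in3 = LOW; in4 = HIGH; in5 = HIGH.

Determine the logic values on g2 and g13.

g1 = in0 OR in4 = LOW OR HIGH = HIGH
g2 = in1 XOR in4 = HIGH XOR HIGH = LOW
g3 = in3 AND in2 = LOW AND LOW = LOW
g4 = g3 NOR in4 = LOW NOR HIGH = LOW
g9 = g4 NAND in2 = LOW NAND LOW = HIGH
g11 = g9 OR in5 = HIGH OR HIGH = HIGH
g13 = g1 OR g11 = HIGH OR HIGH = HIGH

g2 = LOW, g13 = HIGH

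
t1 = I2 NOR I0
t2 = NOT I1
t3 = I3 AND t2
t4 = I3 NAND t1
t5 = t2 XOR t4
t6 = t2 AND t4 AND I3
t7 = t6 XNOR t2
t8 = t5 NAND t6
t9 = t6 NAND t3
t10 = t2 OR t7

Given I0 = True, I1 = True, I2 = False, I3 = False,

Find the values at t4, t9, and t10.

t4 = True, t9 = True, t10 = True

t1 = I2 NOR I0 = False NOR True = False
t2 = NOT I1 = NOT True = False
t3 = I3 AND t2 = False AND False = False
t4 = I3 NAND t1 = False NAND False = True
t6 = t2 AND t4 AND I3 = False AND True AND False = False
t7 = t6 XNOR t2 = False XNOR False = True
t9 = t6 NAND t3 = False NAND False = True
t10 = t2 OR t7 = False OR True = True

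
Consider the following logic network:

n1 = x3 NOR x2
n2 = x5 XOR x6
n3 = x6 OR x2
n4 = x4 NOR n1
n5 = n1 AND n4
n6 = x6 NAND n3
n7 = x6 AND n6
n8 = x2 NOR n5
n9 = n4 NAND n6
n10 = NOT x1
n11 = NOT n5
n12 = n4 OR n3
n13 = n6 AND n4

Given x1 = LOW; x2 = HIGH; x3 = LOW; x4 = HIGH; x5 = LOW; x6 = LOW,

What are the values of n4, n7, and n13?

n1 = x3 NOR x2 = LOW NOR HIGH = LOW
n3 = x6 OR x2 = LOW OR HIGH = HIGH
n4 = x4 NOR n1 = HIGH NOR LOW = LOW
n6 = x6 NAND n3 = LOW NAND HIGH = HIGH
n7 = x6 AND n6 = LOW AND HIGH = LOW
n13 = n6 AND n4 = HIGH AND LOW = LOW

n4 = LOW  n7 = LOW  n13 = LOW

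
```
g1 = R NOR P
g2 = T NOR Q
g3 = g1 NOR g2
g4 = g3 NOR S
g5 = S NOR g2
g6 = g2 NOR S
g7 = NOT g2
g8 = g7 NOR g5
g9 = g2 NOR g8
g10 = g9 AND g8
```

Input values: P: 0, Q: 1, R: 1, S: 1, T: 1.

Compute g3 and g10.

g1 = R NOR P = 1 NOR 0 = 0
g2 = T NOR Q = 1 NOR 1 = 0
g3 = g1 NOR g2 = 0 NOR 0 = 1
g5 = S NOR g2 = 1 NOR 0 = 0
g7 = NOT g2 = NOT 0 = 1
g8 = g7 NOR g5 = 1 NOR 0 = 0
g9 = g2 NOR g8 = 0 NOR 0 = 1
g10 = g9 AND g8 = 1 AND 0 = 0

g3 = 1  g10 = 0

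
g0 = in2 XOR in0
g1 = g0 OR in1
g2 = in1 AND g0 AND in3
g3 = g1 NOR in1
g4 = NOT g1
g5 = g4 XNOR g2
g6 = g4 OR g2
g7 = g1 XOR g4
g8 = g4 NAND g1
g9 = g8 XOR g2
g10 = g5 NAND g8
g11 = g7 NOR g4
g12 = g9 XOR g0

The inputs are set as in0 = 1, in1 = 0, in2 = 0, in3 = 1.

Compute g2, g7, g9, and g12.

g2 = 0, g7 = 1, g9 = 1, g12 = 0

g0 = in2 XOR in0 = 0 XOR 1 = 1
g1 = g0 OR in1 = 1 OR 0 = 1
g2 = in1 AND g0 AND in3 = 0 AND 1 AND 1 = 0
g4 = NOT g1 = NOT 1 = 0
g7 = g1 XOR g4 = 1 XOR 0 = 1
g8 = g4 NAND g1 = 0 NAND 1 = 1
g9 = g8 XOR g2 = 1 XOR 0 = 1
g12 = g9 XOR g0 = 1 XOR 1 = 0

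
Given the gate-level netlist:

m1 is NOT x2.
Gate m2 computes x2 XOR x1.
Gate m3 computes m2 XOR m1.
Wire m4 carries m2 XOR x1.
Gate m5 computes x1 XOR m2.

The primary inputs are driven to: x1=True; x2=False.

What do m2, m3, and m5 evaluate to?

m2 = True; m3 = False; m5 = False

m1 = NOT x2 = NOT False = True
m2 = x2 XOR x1 = False XOR True = True
m3 = m2 XOR m1 = True XOR True = False
m5 = x1 XOR m2 = True XOR True = False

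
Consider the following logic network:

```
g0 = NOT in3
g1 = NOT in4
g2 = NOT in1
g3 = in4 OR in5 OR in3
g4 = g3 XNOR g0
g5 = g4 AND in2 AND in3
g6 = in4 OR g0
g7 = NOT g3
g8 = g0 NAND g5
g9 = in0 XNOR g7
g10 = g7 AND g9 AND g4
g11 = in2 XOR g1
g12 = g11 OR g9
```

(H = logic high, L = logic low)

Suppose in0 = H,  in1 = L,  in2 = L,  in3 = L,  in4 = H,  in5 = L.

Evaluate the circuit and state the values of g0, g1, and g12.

g0 = NOT in3 = NOT L = H
g1 = NOT in4 = NOT H = L
g3 = in4 OR in5 OR in3 = H OR L OR L = H
g7 = NOT g3 = NOT H = L
g9 = in0 XNOR g7 = H XNOR L = L
g11 = in2 XOR g1 = L XOR L = L
g12 = g11 OR g9 = L OR L = L

g0 = H; g1 = L; g12 = L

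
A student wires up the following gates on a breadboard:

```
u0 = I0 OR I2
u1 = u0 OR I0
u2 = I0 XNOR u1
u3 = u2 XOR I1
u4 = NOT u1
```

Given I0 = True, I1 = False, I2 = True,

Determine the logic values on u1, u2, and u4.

u0 = I0 OR I2 = True OR True = True
u1 = u0 OR I0 = True OR True = True
u2 = I0 XNOR u1 = True XNOR True = True
u4 = NOT u1 = NOT True = False

u1 = True; u2 = True; u4 = False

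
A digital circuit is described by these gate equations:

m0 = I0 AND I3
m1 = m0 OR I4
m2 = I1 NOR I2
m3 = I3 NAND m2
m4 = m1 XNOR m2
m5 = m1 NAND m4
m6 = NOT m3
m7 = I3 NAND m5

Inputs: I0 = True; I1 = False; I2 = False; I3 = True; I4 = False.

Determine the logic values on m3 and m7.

m3 = False, m7 = True

m0 = I0 AND I3 = True AND True = True
m1 = m0 OR I4 = True OR False = True
m2 = I1 NOR I2 = False NOR False = True
m3 = I3 NAND m2 = True NAND True = False
m4 = m1 XNOR m2 = True XNOR True = True
m5 = m1 NAND m4 = True NAND True = False
m7 = I3 NAND m5 = True NAND False = True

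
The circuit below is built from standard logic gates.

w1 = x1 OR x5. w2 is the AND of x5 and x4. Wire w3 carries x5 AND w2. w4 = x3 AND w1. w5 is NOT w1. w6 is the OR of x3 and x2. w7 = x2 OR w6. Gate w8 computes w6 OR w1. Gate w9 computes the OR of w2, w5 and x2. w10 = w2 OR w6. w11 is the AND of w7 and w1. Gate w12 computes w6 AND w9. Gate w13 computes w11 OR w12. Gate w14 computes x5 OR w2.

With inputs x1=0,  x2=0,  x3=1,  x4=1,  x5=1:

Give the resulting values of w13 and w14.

w13 = 1, w14 = 1

w1 = x1 OR x5 = 0 OR 1 = 1
w2 = x5 AND x4 = 1 AND 1 = 1
w5 = NOT w1 = NOT 1 = 0
w6 = x3 OR x2 = 1 OR 0 = 1
w7 = x2 OR w6 = 0 OR 1 = 1
w9 = w2 OR w5 OR x2 = 1 OR 0 OR 0 = 1
w11 = w7 AND w1 = 1 AND 1 = 1
w12 = w6 AND w9 = 1 AND 1 = 1
w13 = w11 OR w12 = 1 OR 1 = 1
w14 = x5 OR w2 = 1 OR 1 = 1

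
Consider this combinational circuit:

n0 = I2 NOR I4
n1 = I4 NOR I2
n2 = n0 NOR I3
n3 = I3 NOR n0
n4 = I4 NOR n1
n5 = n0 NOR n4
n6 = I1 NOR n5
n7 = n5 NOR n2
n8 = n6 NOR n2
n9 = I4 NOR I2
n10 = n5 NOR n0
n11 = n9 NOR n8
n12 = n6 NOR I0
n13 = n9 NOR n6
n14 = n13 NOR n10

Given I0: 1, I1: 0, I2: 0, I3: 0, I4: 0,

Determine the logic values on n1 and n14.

n1 = 1, n14 = 1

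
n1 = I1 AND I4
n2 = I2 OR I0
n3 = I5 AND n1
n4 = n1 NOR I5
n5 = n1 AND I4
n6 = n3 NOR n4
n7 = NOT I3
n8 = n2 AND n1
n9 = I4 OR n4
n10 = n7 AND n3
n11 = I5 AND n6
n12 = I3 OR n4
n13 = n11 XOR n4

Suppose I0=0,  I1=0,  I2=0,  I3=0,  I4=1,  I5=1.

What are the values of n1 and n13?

n1 = I1 AND I4 = 0 AND 1 = 0
n3 = I5 AND n1 = 1 AND 0 = 0
n4 = n1 NOR I5 = 0 NOR 1 = 0
n6 = n3 NOR n4 = 0 NOR 0 = 1
n11 = I5 AND n6 = 1 AND 1 = 1
n13 = n11 XOR n4 = 1 XOR 0 = 1

n1 = 0  n13 = 1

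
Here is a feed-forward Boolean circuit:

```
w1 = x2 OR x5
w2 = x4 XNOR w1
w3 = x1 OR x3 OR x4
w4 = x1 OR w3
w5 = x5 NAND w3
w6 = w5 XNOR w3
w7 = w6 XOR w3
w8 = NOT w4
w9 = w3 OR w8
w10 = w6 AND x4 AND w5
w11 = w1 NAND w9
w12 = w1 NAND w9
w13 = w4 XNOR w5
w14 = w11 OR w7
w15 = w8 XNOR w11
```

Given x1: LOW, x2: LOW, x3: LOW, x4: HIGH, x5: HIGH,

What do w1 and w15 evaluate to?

w1 = HIGH, w15 = HIGH

w1 = x2 OR x5 = LOW OR HIGH = HIGH
w3 = x1 OR x3 OR x4 = LOW OR LOW OR HIGH = HIGH
w4 = x1 OR w3 = LOW OR HIGH = HIGH
w8 = NOT w4 = NOT HIGH = LOW
w9 = w3 OR w8 = HIGH OR LOW = HIGH
w11 = w1 NAND w9 = HIGH NAND HIGH = LOW
w15 = w8 XNOR w11 = LOW XNOR LOW = HIGH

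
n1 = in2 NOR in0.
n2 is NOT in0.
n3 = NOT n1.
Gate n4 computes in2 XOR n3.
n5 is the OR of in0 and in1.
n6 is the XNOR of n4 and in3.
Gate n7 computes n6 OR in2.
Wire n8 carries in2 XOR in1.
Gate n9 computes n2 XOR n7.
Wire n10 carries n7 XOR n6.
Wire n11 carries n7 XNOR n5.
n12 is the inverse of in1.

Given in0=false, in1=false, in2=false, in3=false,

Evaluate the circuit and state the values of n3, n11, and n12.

n3 = false, n11 = false, n12 = true

n1 = in2 NOR in0 = false NOR false = true
n3 = NOT n1 = NOT true = false
n4 = in2 XOR n3 = false XOR false = false
n5 = in0 OR in1 = false OR false = false
n6 = n4 XNOR in3 = false XNOR false = true
n7 = n6 OR in2 = true OR false = true
n11 = n7 XNOR n5 = true XNOR false = false
n12 = NOT in1 = NOT false = true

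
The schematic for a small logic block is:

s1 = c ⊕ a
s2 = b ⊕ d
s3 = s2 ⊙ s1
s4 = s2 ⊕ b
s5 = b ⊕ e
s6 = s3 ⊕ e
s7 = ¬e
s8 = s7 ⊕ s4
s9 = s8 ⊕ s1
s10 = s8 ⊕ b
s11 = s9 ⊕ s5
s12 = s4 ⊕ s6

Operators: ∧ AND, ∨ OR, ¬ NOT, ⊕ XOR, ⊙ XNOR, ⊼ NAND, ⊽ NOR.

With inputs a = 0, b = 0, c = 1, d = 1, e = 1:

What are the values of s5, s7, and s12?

s5 = 1  s7 = 0  s12 = 1

s1 = c XOR a = 1 XOR 0 = 1
s2 = b XOR d = 0 XOR 1 = 1
s3 = s2 XNOR s1 = 1 XNOR 1 = 1
s4 = s2 XOR b = 1 XOR 0 = 1
s5 = b XOR e = 0 XOR 1 = 1
s6 = s3 XOR e = 1 XOR 1 = 0
s7 = NOT e = NOT 1 = 0
s12 = s4 XOR s6 = 1 XOR 0 = 1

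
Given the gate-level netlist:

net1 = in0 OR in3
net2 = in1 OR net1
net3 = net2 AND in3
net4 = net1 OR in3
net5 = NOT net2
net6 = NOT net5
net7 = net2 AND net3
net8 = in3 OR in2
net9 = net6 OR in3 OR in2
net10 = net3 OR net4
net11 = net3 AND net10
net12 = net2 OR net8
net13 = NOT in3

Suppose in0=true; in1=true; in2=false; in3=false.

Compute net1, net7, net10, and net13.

net1 = true, net7 = false, net10 = true, net13 = true

net1 = in0 OR in3 = true OR false = true
net2 = in1 OR net1 = true OR true = true
net3 = net2 AND in3 = true AND false = false
net4 = net1 OR in3 = true OR false = true
net7 = net2 AND net3 = true AND false = false
net10 = net3 OR net4 = false OR true = true
net13 = NOT in3 = NOT false = true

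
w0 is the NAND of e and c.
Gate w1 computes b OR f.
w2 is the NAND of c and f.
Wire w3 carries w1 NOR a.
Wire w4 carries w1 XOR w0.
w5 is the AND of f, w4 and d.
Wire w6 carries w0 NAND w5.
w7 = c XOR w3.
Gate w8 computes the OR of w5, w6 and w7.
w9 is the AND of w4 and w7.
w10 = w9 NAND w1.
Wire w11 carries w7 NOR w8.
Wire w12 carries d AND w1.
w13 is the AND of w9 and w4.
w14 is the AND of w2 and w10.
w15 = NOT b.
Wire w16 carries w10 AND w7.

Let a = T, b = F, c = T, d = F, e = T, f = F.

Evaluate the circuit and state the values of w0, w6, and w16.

w0 = e NAND c = T NAND T = F
w1 = b OR f = F OR F = F
w3 = w1 NOR a = F NOR T = F
w4 = w1 XOR w0 = F XOR F = F
w5 = f AND w4 AND d = F AND F AND F = F
w6 = w0 NAND w5 = F NAND F = T
w7 = c XOR w3 = T XOR F = T
w9 = w4 AND w7 = F AND T = F
w10 = w9 NAND w1 = F NAND F = T
w16 = w10 AND w7 = T AND T = T

w0 = F, w6 = T, w16 = T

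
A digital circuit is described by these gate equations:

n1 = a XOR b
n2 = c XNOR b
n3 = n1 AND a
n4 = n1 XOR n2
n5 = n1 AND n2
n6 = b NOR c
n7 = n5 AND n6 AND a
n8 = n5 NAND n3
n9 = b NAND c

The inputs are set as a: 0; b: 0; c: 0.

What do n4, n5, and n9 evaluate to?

n1 = a XOR b = 0 XOR 0 = 0
n2 = c XNOR b = 0 XNOR 0 = 1
n4 = n1 XOR n2 = 0 XOR 1 = 1
n5 = n1 AND n2 = 0 AND 1 = 0
n9 = b NAND c = 0 NAND 0 = 1

n4 = 1, n5 = 0, n9 = 1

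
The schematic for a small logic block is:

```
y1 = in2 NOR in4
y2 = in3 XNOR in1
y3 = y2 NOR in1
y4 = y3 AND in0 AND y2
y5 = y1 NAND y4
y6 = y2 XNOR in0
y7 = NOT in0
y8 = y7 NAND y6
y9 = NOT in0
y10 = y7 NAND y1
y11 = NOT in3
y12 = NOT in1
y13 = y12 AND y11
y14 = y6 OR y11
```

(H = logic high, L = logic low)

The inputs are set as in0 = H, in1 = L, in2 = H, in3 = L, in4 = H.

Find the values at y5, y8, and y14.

y5 = H, y8 = H, y14 = H

y1 = in2 NOR in4 = H NOR H = L
y2 = in3 XNOR in1 = L XNOR L = H
y3 = y2 NOR in1 = H NOR L = L
y4 = y3 AND in0 AND y2 = L AND H AND H = L
y5 = y1 NAND y4 = L NAND L = H
y6 = y2 XNOR in0 = H XNOR H = H
y7 = NOT in0 = NOT H = L
y8 = y7 NAND y6 = L NAND H = H
y11 = NOT in3 = NOT L = H
y14 = y6 OR y11 = H OR H = H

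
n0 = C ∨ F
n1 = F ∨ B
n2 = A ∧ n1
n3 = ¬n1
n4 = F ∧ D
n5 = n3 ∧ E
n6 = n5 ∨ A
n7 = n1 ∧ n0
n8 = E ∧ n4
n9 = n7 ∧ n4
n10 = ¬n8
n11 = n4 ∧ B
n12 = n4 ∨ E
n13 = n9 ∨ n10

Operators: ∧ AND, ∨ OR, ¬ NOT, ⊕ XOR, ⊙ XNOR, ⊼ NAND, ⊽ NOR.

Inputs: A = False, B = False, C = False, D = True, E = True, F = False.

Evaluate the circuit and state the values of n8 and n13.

n8 = False; n13 = True

n0 = C OR F = False OR False = False
n1 = F OR B = False OR False = False
n4 = F AND D = False AND True = False
n7 = n1 AND n0 = False AND False = False
n8 = E AND n4 = True AND False = False
n9 = n7 AND n4 = False AND False = False
n10 = NOT n8 = NOT False = True
n13 = n9 OR n10 = False OR True = True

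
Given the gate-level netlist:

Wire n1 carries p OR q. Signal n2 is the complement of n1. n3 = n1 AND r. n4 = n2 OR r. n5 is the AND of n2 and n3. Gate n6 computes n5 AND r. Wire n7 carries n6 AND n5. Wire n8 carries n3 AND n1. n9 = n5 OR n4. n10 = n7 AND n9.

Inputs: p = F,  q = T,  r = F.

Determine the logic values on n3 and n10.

n3 = F  n10 = F

n1 = p OR q = F OR T = T
n2 = NOT n1 = NOT T = F
n3 = n1 AND r = T AND F = F
n4 = n2 OR r = F OR F = F
n5 = n2 AND n3 = F AND F = F
n6 = n5 AND r = F AND F = F
n7 = n6 AND n5 = F AND F = F
n9 = n5 OR n4 = F OR F = F
n10 = n7 AND n9 = F AND F = F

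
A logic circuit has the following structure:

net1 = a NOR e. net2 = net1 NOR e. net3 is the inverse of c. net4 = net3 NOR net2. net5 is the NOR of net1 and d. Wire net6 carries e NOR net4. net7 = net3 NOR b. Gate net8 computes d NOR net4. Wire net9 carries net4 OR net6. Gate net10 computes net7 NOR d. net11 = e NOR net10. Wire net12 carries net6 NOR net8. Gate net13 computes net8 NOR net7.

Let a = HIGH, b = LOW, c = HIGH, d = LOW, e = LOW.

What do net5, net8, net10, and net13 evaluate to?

net5 = HIGH, net8 = HIGH, net10 = LOW, net13 = LOW

net1 = a NOR e = HIGH NOR LOW = LOW
net2 = net1 NOR e = LOW NOR LOW = HIGH
net3 = NOT c = NOT HIGH = LOW
net4 = net3 NOR net2 = LOW NOR HIGH = LOW
net5 = net1 NOR d = LOW NOR LOW = HIGH
net7 = net3 NOR b = LOW NOR LOW = HIGH
net8 = d NOR net4 = LOW NOR LOW = HIGH
net10 = net7 NOR d = HIGH NOR LOW = LOW
net13 = net8 NOR net7 = HIGH NOR HIGH = LOW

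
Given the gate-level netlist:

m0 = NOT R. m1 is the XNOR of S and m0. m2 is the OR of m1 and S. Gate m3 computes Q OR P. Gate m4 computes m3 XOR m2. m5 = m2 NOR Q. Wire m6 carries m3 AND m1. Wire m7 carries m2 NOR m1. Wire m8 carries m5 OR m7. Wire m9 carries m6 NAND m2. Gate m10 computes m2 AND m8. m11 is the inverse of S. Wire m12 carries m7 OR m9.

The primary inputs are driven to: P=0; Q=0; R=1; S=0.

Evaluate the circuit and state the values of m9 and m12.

m9 = 1; m12 = 1

m0 = NOT R = NOT 1 = 0
m1 = S XNOR m0 = 0 XNOR 0 = 1
m2 = m1 OR S = 1 OR 0 = 1
m3 = Q OR P = 0 OR 0 = 0
m6 = m3 AND m1 = 0 AND 1 = 0
m7 = m2 NOR m1 = 1 NOR 1 = 0
m9 = m6 NAND m2 = 0 NAND 1 = 1
m12 = m7 OR m9 = 0 OR 1 = 1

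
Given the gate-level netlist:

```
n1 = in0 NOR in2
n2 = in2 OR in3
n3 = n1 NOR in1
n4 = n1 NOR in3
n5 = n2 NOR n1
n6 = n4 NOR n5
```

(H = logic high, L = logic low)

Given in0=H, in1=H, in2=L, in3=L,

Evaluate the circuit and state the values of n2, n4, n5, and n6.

n1 = in0 NOR in2 = H NOR L = L
n2 = in2 OR in3 = L OR L = L
n4 = n1 NOR in3 = L NOR L = H
n5 = n2 NOR n1 = L NOR L = H
n6 = n4 NOR n5 = H NOR H = L

n2 = L  n4 = H  n5 = H  n6 = L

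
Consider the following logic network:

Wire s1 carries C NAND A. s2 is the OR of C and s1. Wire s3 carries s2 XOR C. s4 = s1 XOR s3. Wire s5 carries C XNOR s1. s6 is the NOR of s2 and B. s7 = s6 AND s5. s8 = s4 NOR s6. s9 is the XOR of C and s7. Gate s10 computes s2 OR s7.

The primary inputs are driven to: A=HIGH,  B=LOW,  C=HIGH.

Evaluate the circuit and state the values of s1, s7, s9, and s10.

s1 = LOW, s7 = LOW, s9 = HIGH, s10 = HIGH

s1 = C NAND A = HIGH NAND HIGH = LOW
s2 = C OR s1 = HIGH OR LOW = HIGH
s5 = C XNOR s1 = HIGH XNOR LOW = LOW
s6 = s2 NOR B = HIGH NOR LOW = LOW
s7 = s6 AND s5 = LOW AND LOW = LOW
s9 = C XOR s7 = HIGH XOR LOW = HIGH
s10 = s2 OR s7 = HIGH OR LOW = HIGH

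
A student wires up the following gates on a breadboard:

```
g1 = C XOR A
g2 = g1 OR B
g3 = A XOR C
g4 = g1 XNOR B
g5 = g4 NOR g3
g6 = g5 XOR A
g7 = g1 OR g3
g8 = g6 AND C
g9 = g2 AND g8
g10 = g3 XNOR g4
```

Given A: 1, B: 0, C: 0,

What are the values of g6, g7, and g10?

g1 = C XOR A = 0 XOR 1 = 1
g3 = A XOR C = 1 XOR 0 = 1
g4 = g1 XNOR B = 1 XNOR 0 = 0
g5 = g4 NOR g3 = 0 NOR 1 = 0
g6 = g5 XOR A = 0 XOR 1 = 1
g7 = g1 OR g3 = 1 OR 1 = 1
g10 = g3 XNOR g4 = 1 XNOR 0 = 0

g6 = 1, g7 = 1, g10 = 0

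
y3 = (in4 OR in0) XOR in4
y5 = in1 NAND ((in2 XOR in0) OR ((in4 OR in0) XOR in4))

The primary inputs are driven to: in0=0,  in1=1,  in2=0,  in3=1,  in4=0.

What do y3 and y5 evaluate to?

y3 = (0 OR 0) XOR 0 = 0
y5 = 1 NAND ((0 XOR 0) OR ((0 OR 0) XOR 0)) = 1

y3 = 0  y5 = 1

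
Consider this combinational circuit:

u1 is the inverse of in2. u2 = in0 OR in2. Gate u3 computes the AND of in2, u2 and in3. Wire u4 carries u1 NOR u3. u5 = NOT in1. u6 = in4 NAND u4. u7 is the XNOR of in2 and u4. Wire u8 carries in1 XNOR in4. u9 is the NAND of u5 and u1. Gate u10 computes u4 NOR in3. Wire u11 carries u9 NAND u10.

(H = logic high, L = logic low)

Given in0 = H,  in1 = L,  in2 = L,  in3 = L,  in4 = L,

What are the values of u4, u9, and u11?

u1 = NOT in2 = NOT L = H
u2 = in0 OR in2 = H OR L = H
u3 = in2 AND u2 AND in3 = L AND H AND L = L
u4 = u1 NOR u3 = H NOR L = L
u5 = NOT in1 = NOT L = H
u9 = u5 NAND u1 = H NAND H = L
u10 = u4 NOR in3 = L NOR L = H
u11 = u9 NAND u10 = L NAND H = H

u4 = L  u9 = L  u11 = H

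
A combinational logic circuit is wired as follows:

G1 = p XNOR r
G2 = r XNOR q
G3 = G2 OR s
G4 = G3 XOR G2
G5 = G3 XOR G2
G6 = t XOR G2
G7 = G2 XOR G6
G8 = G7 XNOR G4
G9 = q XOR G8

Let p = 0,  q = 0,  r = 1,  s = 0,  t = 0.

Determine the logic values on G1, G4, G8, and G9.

G1 = p XNOR r = 0 XNOR 1 = 0
G2 = r XNOR q = 1 XNOR 0 = 0
G3 = G2 OR s = 0 OR 0 = 0
G4 = G3 XOR G2 = 0 XOR 0 = 0
G6 = t XOR G2 = 0 XOR 0 = 0
G7 = G2 XOR G6 = 0 XOR 0 = 0
G8 = G7 XNOR G4 = 0 XNOR 0 = 1
G9 = q XOR G8 = 0 XOR 1 = 1

G1 = 0, G4 = 0, G8 = 1, G9 = 1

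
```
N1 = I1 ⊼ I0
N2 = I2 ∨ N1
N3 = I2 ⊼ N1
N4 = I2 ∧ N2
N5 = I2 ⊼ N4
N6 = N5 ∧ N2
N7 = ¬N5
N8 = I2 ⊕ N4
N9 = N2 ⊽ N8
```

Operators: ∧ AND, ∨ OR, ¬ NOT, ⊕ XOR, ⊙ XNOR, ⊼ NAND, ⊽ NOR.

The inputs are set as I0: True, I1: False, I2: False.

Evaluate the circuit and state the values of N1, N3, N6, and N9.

N1 = I1 NAND I0 = False NAND True = True
N2 = I2 OR N1 = False OR True = True
N3 = I2 NAND N1 = False NAND True = True
N4 = I2 AND N2 = False AND True = False
N5 = I2 NAND N4 = False NAND False = True
N6 = N5 AND N2 = True AND True = True
N8 = I2 XOR N4 = False XOR False = False
N9 = N2 NOR N8 = True NOR False = False

N1 = True  N3 = True  N6 = True  N9 = False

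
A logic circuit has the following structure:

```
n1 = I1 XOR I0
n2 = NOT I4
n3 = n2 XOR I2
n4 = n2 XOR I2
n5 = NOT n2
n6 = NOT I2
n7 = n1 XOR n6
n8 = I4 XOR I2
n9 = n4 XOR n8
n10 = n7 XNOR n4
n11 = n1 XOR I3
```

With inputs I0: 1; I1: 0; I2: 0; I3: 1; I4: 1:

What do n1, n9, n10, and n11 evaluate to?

n1 = 1; n9 = 1; n10 = 1; n11 = 0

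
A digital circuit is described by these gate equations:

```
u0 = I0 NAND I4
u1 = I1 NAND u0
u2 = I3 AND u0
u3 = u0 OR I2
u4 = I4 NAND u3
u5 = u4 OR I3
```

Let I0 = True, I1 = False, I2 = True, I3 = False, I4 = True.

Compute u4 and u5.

u4 = False; u5 = False

u0 = I0 NAND I4 = True NAND True = False
u3 = u0 OR I2 = False OR True = True
u4 = I4 NAND u3 = True NAND True = False
u5 = u4 OR I3 = False OR False = False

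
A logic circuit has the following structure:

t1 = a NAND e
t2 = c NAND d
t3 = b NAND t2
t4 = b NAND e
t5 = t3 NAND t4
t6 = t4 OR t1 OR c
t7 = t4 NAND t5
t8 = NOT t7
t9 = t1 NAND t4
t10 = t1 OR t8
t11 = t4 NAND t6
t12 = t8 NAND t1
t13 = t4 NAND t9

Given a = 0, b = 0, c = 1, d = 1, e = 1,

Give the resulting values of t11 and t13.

t11 = 0; t13 = 1

t1 = a NAND e = 0 NAND 1 = 1
t4 = b NAND e = 0 NAND 1 = 1
t6 = t4 OR t1 OR c = 1 OR 1 OR 1 = 1
t9 = t1 NAND t4 = 1 NAND 1 = 0
t11 = t4 NAND t6 = 1 NAND 1 = 0
t13 = t4 NAND t9 = 1 NAND 0 = 1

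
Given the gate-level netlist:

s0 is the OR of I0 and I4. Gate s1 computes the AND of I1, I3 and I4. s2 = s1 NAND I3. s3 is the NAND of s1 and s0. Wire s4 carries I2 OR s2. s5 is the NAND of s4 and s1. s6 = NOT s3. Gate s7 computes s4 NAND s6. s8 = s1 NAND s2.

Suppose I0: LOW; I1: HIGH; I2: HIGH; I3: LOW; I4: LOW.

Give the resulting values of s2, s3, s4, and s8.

s2 = HIGH; s3 = HIGH; s4 = HIGH; s8 = HIGH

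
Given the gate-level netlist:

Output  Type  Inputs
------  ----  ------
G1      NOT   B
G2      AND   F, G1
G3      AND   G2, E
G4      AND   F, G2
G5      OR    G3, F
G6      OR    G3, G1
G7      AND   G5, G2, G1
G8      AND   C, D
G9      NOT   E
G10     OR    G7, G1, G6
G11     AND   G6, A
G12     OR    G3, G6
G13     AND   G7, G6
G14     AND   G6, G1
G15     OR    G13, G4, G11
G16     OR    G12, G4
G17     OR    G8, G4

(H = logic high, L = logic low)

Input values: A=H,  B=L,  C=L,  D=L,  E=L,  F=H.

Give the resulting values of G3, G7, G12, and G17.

G3 = L, G7 = H, G12 = H, G17 = H

G1 = NOT B = NOT L = H
G2 = F AND G1 = H AND H = H
G3 = G2 AND E = H AND L = L
G4 = F AND G2 = H AND H = H
G5 = G3 OR F = L OR H = H
G6 = G3 OR G1 = L OR H = H
G7 = G5 AND G2 AND G1 = H AND H AND H = H
G8 = C AND D = L AND L = L
G12 = G3 OR G6 = L OR H = H
G17 = G8 OR G4 = L OR H = H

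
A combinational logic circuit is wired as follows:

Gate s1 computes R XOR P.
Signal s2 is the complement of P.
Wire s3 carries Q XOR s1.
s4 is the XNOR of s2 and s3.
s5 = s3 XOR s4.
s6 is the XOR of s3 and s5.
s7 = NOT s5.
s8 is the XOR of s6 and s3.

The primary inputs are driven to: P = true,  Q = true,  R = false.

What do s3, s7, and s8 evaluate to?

s1 = R XOR P = false XOR true = true
s2 = NOT P = NOT true = false
s3 = Q XOR s1 = true XOR true = false
s4 = s2 XNOR s3 = false XNOR false = true
s5 = s3 XOR s4 = false XOR true = true
s6 = s3 XOR s5 = false XOR true = true
s7 = NOT s5 = NOT true = false
s8 = s6 XOR s3 = true XOR false = true

s3 = false, s7 = false, s8 = true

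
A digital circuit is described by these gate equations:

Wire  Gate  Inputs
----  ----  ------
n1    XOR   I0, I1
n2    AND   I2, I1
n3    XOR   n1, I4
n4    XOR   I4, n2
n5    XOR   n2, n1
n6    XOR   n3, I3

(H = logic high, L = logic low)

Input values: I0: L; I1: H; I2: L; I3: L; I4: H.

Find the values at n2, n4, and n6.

n2 = L; n4 = H; n6 = L

n1 = I0 XOR I1 = L XOR H = H
n2 = I2 AND I1 = L AND H = L
n3 = n1 XOR I4 = H XOR H = L
n4 = I4 XOR n2 = H XOR L = H
n6 = n3 XOR I3 = L XOR L = L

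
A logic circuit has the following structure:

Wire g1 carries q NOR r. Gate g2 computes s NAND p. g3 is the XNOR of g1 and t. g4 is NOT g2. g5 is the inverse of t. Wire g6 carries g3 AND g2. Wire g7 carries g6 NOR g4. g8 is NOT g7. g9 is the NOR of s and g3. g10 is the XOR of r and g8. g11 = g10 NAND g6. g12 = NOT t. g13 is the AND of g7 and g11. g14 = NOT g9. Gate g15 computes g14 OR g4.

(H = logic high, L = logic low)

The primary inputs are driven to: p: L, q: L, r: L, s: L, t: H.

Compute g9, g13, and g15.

g9 = L  g13 = L  g15 = H

g1 = q NOR r = L NOR L = H
g2 = s NAND p = L NAND L = H
g3 = g1 XNOR t = H XNOR H = H
g4 = NOT g2 = NOT H = L
g6 = g3 AND g2 = H AND H = H
g7 = g6 NOR g4 = H NOR L = L
g8 = NOT g7 = NOT L = H
g9 = s NOR g3 = L NOR H = L
g10 = r XOR g8 = L XOR H = H
g11 = g10 NAND g6 = H NAND H = L
g13 = g7 AND g11 = L AND L = L
g14 = NOT g9 = NOT L = H
g15 = g14 OR g4 = H OR L = H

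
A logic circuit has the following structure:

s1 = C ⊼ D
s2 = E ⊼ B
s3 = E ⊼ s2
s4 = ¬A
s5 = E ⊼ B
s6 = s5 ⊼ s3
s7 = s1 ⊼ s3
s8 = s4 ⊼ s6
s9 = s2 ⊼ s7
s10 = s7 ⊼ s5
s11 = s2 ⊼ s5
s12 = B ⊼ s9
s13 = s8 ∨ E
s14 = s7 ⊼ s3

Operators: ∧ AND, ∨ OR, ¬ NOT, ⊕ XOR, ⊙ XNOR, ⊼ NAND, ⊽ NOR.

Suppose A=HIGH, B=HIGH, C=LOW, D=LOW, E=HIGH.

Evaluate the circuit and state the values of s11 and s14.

s11 = HIGH, s14 = HIGH

s1 = C NAND D = LOW NAND LOW = HIGH
s2 = E NAND B = HIGH NAND HIGH = LOW
s3 = E NAND s2 = HIGH NAND LOW = HIGH
s5 = E NAND B = HIGH NAND HIGH = LOW
s7 = s1 NAND s3 = HIGH NAND HIGH = LOW
s11 = s2 NAND s5 = LOW NAND LOW = HIGH
s14 = s7 NAND s3 = LOW NAND HIGH = HIGH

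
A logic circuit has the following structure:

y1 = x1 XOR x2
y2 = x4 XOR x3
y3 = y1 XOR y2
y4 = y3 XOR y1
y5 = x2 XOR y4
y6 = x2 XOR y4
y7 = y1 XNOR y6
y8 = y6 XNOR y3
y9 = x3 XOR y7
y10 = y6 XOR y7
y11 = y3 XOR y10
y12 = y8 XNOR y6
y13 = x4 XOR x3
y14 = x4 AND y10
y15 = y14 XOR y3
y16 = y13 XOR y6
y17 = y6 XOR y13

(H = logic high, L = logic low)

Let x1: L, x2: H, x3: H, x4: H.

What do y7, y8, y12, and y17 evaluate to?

y7 = H; y8 = H; y12 = H; y17 = H

y1 = x1 XOR x2 = L XOR H = H
y2 = x4 XOR x3 = H XOR H = L
y3 = y1 XOR y2 = H XOR L = H
y4 = y3 XOR y1 = H XOR H = L
y6 = x2 XOR y4 = H XOR L = H
y7 = y1 XNOR y6 = H XNOR H = H
y8 = y6 XNOR y3 = H XNOR H = H
y12 = y8 XNOR y6 = H XNOR H = H
y13 = x4 XOR x3 = H XOR H = L
y17 = y6 XOR y13 = H XOR L = H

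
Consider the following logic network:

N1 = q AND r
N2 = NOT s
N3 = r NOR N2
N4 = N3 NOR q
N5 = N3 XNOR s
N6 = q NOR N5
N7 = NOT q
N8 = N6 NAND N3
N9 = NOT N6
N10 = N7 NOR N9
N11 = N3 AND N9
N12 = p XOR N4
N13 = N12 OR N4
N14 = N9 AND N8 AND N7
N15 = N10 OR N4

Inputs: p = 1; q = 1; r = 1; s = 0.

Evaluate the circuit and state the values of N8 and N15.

N8 = 1; N15 = 0

N2 = NOT s = NOT 0 = 1
N3 = r NOR N2 = 1 NOR 1 = 0
N4 = N3 NOR q = 0 NOR 1 = 0
N5 = N3 XNOR s = 0 XNOR 0 = 1
N6 = q NOR N5 = 1 NOR 1 = 0
N7 = NOT q = NOT 1 = 0
N8 = N6 NAND N3 = 0 NAND 0 = 1
N9 = NOT N6 = NOT 0 = 1
N10 = N7 NOR N9 = 0 NOR 1 = 0
N15 = N10 OR N4 = 0 OR 0 = 0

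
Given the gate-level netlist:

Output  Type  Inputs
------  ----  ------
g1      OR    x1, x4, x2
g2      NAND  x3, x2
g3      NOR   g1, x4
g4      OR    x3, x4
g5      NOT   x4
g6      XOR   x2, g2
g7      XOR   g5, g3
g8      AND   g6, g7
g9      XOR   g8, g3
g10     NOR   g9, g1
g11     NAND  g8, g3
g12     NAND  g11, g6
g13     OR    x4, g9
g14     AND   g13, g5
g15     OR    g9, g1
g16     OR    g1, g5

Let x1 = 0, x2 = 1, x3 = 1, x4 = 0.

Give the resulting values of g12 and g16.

g12 = 0; g16 = 1

g1 = x1 OR x4 OR x2 = 0 OR 0 OR 1 = 1
g2 = x3 NAND x2 = 1 NAND 1 = 0
g3 = g1 NOR x4 = 1 NOR 0 = 0
g5 = NOT x4 = NOT 0 = 1
g6 = x2 XOR g2 = 1 XOR 0 = 1
g7 = g5 XOR g3 = 1 XOR 0 = 1
g8 = g6 AND g7 = 1 AND 1 = 1
g11 = g8 NAND g3 = 1 NAND 0 = 1
g12 = g11 NAND g6 = 1 NAND 1 = 0
g16 = g1 OR g5 = 1 OR 1 = 1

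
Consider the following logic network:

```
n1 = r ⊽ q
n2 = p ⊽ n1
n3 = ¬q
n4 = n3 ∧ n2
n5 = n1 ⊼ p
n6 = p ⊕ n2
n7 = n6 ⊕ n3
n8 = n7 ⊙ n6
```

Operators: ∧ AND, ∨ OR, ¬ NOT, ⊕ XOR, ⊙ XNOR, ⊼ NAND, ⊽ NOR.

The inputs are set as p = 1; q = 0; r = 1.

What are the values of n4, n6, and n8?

n1 = r NOR q = 1 NOR 0 = 0
n2 = p NOR n1 = 1 NOR 0 = 0
n3 = NOT q = NOT 0 = 1
n4 = n3 AND n2 = 1 AND 0 = 0
n6 = p XOR n2 = 1 XOR 0 = 1
n7 = n6 XOR n3 = 1 XOR 1 = 0
n8 = n7 XNOR n6 = 0 XNOR 1 = 0

n4 = 0; n6 = 1; n8 = 0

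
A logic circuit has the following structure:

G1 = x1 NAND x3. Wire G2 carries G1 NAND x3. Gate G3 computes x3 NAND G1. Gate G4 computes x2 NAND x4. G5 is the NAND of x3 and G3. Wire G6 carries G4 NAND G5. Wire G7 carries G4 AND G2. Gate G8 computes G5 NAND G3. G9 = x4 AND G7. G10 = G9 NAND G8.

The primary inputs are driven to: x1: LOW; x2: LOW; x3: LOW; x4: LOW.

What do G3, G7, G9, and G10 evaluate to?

G3 = HIGH, G7 = HIGH, G9 = LOW, G10 = HIGH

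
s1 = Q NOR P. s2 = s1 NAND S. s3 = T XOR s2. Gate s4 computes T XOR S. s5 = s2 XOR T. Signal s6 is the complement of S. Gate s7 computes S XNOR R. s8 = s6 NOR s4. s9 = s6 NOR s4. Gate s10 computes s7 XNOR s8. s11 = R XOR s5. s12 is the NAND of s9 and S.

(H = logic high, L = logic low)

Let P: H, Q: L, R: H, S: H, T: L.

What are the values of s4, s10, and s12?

s4 = T XOR S = L XOR H = H
s6 = NOT S = NOT H = L
s7 = S XNOR R = H XNOR H = H
s8 = s6 NOR s4 = L NOR H = L
s9 = s6 NOR s4 = L NOR H = L
s10 = s7 XNOR s8 = H XNOR L = L
s12 = s9 NAND S = L NAND H = H

s4 = H; s10 = L; s12 = H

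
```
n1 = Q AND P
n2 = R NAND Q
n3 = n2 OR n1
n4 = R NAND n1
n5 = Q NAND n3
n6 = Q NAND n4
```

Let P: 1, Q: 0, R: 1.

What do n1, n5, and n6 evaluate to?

n1 = 0  n5 = 1  n6 = 1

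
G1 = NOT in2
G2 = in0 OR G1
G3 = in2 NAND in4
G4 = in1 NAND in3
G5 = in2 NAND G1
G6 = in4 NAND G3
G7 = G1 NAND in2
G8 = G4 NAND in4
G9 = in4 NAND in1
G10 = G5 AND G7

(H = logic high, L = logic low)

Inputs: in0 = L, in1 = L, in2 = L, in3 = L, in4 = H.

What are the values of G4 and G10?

G1 = NOT in2 = NOT L = H
G4 = in1 NAND in3 = L NAND L = H
G5 = in2 NAND G1 = L NAND H = H
G7 = G1 NAND in2 = H NAND L = H
G10 = G5 AND G7 = H AND H = H

G4 = H, G10 = H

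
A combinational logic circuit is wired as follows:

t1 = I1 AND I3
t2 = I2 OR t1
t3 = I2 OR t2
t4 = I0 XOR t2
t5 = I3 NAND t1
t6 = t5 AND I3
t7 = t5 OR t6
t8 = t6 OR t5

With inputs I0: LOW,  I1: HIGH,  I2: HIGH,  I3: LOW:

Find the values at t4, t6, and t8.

t1 = I1 AND I3 = HIGH AND LOW = LOW
t2 = I2 OR t1 = HIGH OR LOW = HIGH
t4 = I0 XOR t2 = LOW XOR HIGH = HIGH
t5 = I3 NAND t1 = LOW NAND LOW = HIGH
t6 = t5 AND I3 = HIGH AND LOW = LOW
t8 = t6 OR t5 = LOW OR HIGH = HIGH

t4 = HIGH, t6 = LOW, t8 = HIGH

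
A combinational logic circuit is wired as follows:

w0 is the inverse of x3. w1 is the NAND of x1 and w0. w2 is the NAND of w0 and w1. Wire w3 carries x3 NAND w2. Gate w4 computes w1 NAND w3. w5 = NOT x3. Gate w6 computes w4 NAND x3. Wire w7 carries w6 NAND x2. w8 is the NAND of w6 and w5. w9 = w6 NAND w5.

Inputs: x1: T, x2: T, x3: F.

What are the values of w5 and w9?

w5 = T, w9 = F

w0 = NOT x3 = NOT F = T
w1 = x1 NAND w0 = T NAND T = F
w2 = w0 NAND w1 = T NAND F = T
w3 = x3 NAND w2 = F NAND T = T
w4 = w1 NAND w3 = F NAND T = T
w5 = NOT x3 = NOT F = T
w6 = w4 NAND x3 = T NAND F = T
w9 = w6 NAND w5 = T NAND T = F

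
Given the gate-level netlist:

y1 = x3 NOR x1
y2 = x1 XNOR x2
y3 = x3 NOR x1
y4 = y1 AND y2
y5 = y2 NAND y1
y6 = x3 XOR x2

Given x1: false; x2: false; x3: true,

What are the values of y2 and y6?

y2 = x1 XNOR x2 = false XNOR false = true
y6 = x3 XOR x2 = true XOR false = true

y2 = true; y6 = true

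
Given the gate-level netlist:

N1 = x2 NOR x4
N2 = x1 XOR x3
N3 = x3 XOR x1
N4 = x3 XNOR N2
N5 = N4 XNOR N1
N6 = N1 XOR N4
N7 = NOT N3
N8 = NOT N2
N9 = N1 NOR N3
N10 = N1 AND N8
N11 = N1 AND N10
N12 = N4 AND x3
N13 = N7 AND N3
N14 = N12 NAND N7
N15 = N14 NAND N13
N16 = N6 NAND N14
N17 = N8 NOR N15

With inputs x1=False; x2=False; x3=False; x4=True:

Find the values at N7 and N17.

N2 = x1 XOR x3 = False XOR False = False
N3 = x3 XOR x1 = False XOR False = False
N4 = x3 XNOR N2 = False XNOR False = True
N7 = NOT N3 = NOT False = True
N8 = NOT N2 = NOT False = True
N12 = N4 AND x3 = True AND False = False
N13 = N7 AND N3 = True AND False = False
N14 = N12 NAND N7 = False NAND True = True
N15 = N14 NAND N13 = True NAND False = True
N17 = N8 NOR N15 = True NOR True = False

N7 = True; N17 = False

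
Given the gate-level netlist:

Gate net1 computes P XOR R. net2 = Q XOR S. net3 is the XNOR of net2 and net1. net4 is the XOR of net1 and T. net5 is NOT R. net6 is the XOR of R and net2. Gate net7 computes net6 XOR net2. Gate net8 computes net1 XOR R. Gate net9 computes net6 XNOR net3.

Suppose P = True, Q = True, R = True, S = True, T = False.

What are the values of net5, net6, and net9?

net5 = False, net6 = True, net9 = True

net1 = P XOR R = True XOR True = False
net2 = Q XOR S = True XOR True = False
net3 = net2 XNOR net1 = False XNOR False = True
net5 = NOT R = NOT True = False
net6 = R XOR net2 = True XOR False = True
net9 = net6 XNOR net3 = True XNOR True = True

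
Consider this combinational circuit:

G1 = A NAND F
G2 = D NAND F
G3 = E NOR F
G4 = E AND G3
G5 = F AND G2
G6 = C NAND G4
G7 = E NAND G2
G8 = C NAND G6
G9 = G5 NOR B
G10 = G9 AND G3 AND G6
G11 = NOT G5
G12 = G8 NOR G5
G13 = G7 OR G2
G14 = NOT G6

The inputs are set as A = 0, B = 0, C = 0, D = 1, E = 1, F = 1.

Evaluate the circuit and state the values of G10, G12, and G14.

G2 = D NAND F = 1 NAND 1 = 0
G3 = E NOR F = 1 NOR 1 = 0
G4 = E AND G3 = 1 AND 0 = 0
G5 = F AND G2 = 1 AND 0 = 0
G6 = C NAND G4 = 0 NAND 0 = 1
G8 = C NAND G6 = 0 NAND 1 = 1
G9 = G5 NOR B = 0 NOR 0 = 1
G10 = G9 AND G3 AND G6 = 1 AND 0 AND 1 = 0
G12 = G8 NOR G5 = 1 NOR 0 = 0
G14 = NOT G6 = NOT 1 = 0

G10 = 0; G12 = 0; G14 = 0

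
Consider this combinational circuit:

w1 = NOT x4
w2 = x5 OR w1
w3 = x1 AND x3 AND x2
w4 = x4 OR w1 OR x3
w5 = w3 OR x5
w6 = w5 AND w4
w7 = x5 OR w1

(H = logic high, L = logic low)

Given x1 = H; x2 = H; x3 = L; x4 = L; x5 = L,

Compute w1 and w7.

w1 = NOT x4 = NOT L = H
w7 = x5 OR w1 = L OR H = H

w1 = H  w7 = H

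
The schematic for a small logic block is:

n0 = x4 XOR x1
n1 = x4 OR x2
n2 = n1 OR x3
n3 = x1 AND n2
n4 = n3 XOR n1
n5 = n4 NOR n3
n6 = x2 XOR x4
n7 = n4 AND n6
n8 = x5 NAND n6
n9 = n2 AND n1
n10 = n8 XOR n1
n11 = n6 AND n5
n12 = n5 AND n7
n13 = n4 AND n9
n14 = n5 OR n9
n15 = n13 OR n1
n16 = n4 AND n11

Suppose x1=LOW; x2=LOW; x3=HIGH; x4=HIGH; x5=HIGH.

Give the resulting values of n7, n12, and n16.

n1 = x4 OR x2 = HIGH OR LOW = HIGH
n2 = n1 OR x3 = HIGH OR HIGH = HIGH
n3 = x1 AND n2 = LOW AND HIGH = LOW
n4 = n3 XOR n1 = LOW XOR HIGH = HIGH
n5 = n4 NOR n3 = HIGH NOR LOW = LOW
n6 = x2 XOR x4 = LOW XOR HIGH = HIGH
n7 = n4 AND n6 = HIGH AND HIGH = HIGH
n11 = n6 AND n5 = HIGH AND LOW = LOW
n12 = n5 AND n7 = LOW AND HIGH = LOW
n16 = n4 AND n11 = HIGH AND LOW = LOW

n7 = HIGH; n12 = LOW; n16 = LOW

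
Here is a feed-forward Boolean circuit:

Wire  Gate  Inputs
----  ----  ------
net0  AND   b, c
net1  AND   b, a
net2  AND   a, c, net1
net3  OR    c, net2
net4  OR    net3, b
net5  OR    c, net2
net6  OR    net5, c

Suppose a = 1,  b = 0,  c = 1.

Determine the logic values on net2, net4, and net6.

net1 = b AND a = 0 AND 1 = 0
net2 = a AND c AND net1 = 1 AND 1 AND 0 = 0
net3 = c OR net2 = 1 OR 0 = 1
net4 = net3 OR b = 1 OR 0 = 1
net5 = c OR net2 = 1 OR 0 = 1
net6 = net5 OR c = 1 OR 1 = 1

net2 = 0; net4 = 1; net6 = 1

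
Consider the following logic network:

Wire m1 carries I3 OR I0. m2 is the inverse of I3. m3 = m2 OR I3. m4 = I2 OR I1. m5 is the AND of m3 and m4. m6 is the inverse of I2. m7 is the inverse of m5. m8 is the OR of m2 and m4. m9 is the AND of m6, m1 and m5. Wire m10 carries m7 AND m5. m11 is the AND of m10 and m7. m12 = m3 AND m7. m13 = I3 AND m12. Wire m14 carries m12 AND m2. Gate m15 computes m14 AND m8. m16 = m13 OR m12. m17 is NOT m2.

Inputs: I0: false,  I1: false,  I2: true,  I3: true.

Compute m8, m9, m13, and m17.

m8 = true; m9 = false; m13 = false; m17 = true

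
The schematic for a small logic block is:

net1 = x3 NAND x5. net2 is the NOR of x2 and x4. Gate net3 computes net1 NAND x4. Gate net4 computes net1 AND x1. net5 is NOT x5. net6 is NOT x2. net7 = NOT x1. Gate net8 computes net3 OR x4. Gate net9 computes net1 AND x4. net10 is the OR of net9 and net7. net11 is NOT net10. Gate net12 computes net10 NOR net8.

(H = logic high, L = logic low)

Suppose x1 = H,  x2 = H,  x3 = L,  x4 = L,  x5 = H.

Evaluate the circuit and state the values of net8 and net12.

net1 = x3 NAND x5 = L NAND H = H
net3 = net1 NAND x4 = H NAND L = H
net7 = NOT x1 = NOT H = L
net8 = net3 OR x4 = H OR L = H
net9 = net1 AND x4 = H AND L = L
net10 = net9 OR net7 = L OR L = L
net12 = net10 NOR net8 = L NOR H = L

net8 = H  net12 = L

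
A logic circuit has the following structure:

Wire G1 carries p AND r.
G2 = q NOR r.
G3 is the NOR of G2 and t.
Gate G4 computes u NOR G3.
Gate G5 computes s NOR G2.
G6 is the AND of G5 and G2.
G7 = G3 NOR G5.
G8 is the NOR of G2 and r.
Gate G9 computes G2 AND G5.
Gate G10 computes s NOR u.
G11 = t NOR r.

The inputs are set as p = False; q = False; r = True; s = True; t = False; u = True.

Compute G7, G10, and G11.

G7 = False, G10 = False, G11 = False

G2 = q NOR r = False NOR True = False
G3 = G2 NOR t = False NOR False = True
G5 = s NOR G2 = True NOR False = False
G7 = G3 NOR G5 = True NOR False = False
G10 = s NOR u = True NOR True = False
G11 = t NOR r = False NOR True = False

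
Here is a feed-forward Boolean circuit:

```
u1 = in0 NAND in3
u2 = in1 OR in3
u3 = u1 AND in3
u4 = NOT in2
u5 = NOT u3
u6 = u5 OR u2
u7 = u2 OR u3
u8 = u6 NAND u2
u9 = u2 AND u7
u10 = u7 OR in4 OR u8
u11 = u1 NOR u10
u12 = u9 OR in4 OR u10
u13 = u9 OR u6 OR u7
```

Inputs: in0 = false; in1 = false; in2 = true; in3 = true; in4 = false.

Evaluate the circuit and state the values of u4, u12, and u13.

u4 = false; u12 = true; u13 = true

u1 = in0 NAND in3 = false NAND true = true
u2 = in1 OR in3 = false OR true = true
u3 = u1 AND in3 = true AND true = true
u4 = NOT in2 = NOT true = false
u5 = NOT u3 = NOT true = false
u6 = u5 OR u2 = false OR true = true
u7 = u2 OR u3 = true OR true = true
u8 = u6 NAND u2 = true NAND true = false
u9 = u2 AND u7 = true AND true = true
u10 = u7 OR in4 OR u8 = true OR false OR false = true
u12 = u9 OR in4 OR u10 = true OR false OR true = true
u13 = u9 OR u6 OR u7 = true OR true OR true = true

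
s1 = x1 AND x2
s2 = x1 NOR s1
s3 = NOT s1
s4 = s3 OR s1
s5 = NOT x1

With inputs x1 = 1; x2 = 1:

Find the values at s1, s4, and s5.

s1 = x1 AND x2 = 1 AND 1 = 1
s3 = NOT s1 = NOT 1 = 0
s4 = s3 OR s1 = 0 OR 1 = 1
s5 = NOT x1 = NOT 1 = 0

s1 = 1  s4 = 1  s5 = 0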